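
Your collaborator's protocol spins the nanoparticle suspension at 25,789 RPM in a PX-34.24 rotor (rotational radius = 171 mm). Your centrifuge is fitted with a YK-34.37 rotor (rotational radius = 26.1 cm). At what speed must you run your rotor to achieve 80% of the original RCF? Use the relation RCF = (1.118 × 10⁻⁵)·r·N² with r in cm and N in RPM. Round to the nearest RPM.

18671 RPM

Original rotor: r = 171 mm = 17.1 cm
RCF_original = 1.118 × 10⁻⁵ × 17.1 × (25789)² = 1.118 × 10⁻⁵ × 17.1 × 665,072,521 ≈ 127,147.2 × g
Target RCF = 0.8 × 127,147.2 ≈ 101,717.8 × g
101,717.8 = 1.118 × 10⁻⁵ × 26.1 × N²
N² = 101,717.8 / (29.1798 × 10⁻⁵) = 348,589,778
N ≈ √348,589,778 ≈ 18,670.6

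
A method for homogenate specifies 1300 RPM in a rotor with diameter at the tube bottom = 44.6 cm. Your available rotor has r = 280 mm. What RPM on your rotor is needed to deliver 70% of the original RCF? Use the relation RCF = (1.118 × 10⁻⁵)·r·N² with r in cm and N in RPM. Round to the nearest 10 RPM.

≈ 970 RPM

Original rotor: r = 44.6 / 2 = 22.3 cm
RCF_original = 1.118 × 10⁻⁵ × 22.3 × (1300)² = 1.118 × 10⁻⁵ × 22.3 × 1,690,000 ≈ 421.3 × g
Target RCF = 0.7 × 421.3 ≈ 294.9 × g
Your rotor: r = 280 mm = 28.0 cm
294.9 = 1.118 × 10⁻⁵ × 28 × N²
N² = 294.9 / (31.304 × 10⁻⁵) = 942,052
N ≈ √942,052 ≈ 970.6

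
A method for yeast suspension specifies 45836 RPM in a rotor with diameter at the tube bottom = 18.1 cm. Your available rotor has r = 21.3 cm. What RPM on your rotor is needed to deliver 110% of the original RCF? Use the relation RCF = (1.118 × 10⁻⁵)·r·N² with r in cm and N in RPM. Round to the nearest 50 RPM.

Original rotor: r = 18.1 / 2 = 9.05 cm
RCF_original = 1.118 × 10⁻⁵ × 9.05 × (45836)² = 1.118 × 10⁻⁵ × 9.05 × 2,100,938,896 ≈ 212,570.9 × g
Target RCF = 1.1 × 212,570.9 ≈ 233,828 × g
233,828 = 1.118 × 10⁻⁵ × 21.3 × N²
N² = 233,828 / (23.8134 × 10⁻⁵) = 981,917,744
N ≈ √981,917,744 ≈ 31,335.6

≈ 31350 RPM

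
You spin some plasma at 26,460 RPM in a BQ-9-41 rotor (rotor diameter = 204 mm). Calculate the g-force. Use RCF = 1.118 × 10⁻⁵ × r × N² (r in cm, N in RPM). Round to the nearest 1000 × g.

RCF ≈ 80000 g

r = 204 mm / 2 = 102 mm = 10.2 cm
RCF = 1.118 × 10⁻⁵ × 10.2 × (26460)² = 1.118 × 10⁻⁵ × 10.2 × 700,131,600 ≈ 79,840.2 × g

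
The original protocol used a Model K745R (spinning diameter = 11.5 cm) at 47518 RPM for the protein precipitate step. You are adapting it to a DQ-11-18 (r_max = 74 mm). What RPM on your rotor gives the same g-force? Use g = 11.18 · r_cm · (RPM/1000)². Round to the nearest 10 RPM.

Original rotor: r = 11.5 / 2 = 5.75 cm
RCF_original = 11.18 × 5.75 × (47.518)² = 11.18 × 5.75 × 2,257.960324 ≈ 145,153 × g
Your rotor: r = 74 mm = 7.4 cm
145,153 = 11.18 × 7.4 × (N/1000)²
(N/1000)² = 145,153 / 82.732 = 1754.496
N = 1000 × √1754.496 ≈ 41,886.7

41890 RPM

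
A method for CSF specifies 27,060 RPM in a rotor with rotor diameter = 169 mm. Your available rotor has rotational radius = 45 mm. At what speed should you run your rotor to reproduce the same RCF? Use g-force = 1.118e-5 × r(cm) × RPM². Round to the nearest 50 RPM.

37100 RPM

Original rotor: r = 169 mm / 2 = 84.5 mm = 8.45 cm
RCF_original = 1.118 × 10⁻⁵ × 8.45 × (27060)² = 1.118 × 10⁻⁵ × 8.45 × 732,243,600 ≈ 69,175.8 × g
Your rotor: r = 45 mm = 4.5 cm
69,175.8 = 1.118 × 10⁻⁵ × 4.5 × N²
N² = 69,175.8 / (5.031 × 10⁻⁵) = 1,374,991,055
N ≈ √1,374,991,055 ≈ 37,080.9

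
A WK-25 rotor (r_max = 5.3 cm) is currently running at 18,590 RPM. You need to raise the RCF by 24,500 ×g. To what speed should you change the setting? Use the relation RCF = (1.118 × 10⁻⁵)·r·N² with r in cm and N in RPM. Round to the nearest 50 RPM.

Current RCF = 1.118 × 10⁻⁵ × 5.3 × (18590)² = 1.118 × 10⁻⁵ × 5.3 × 345,588,100 ≈ 20,477.5 × g
Target RCF = 20,477.5 + 24,500 = 44,977.5 × g
N² = 44,977.5 / (5.9254 × 10⁻⁵) = 759,062,679
N ≈ √759,062,679 ≈ 27,551.1

27550 RPM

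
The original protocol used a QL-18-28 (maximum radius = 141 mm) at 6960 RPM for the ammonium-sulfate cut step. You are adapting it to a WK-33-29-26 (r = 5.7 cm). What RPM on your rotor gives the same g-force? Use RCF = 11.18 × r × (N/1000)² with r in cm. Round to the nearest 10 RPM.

10950 RPM

Original rotor: r = 141 mm = 14.1 cm
RCF_original = 11.18 × 14.1 × (6.96)² = 11.18 × 14.1 × 48.4416 ≈ 7,636.2 × g
7,636.2 = 11.18 × 5.7 × (N/1000)²
(N/1000)² = 7,636.2 / 63.726 = 119.8286
N = 1000 × √119.8286 ≈ 10,946.6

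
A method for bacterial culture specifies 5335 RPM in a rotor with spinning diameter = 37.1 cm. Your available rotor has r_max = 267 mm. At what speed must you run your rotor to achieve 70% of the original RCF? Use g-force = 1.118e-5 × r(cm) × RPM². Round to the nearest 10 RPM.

≈ 3720 RPM

Original rotor: r = 37.1 / 2 = 18.55 cm
RCF_original = 1.118 × 10⁻⁵ × 18.55 × (5335)² = 1.118 × 10⁻⁵ × 18.55 × 28,462,225 ≈ 5,902.8 × g
Target RCF = 0.7 × 5,902.8 ≈ 4,132 × g
Your rotor: r = 267 mm = 26.7 cm
4,132 = 1.118 × 10⁻⁵ × 26.7 × N²
N² = 4,132 / (29.8506 × 10⁻⁵) = 13,842,268
N ≈ √13,842,268 ≈ 3,720.5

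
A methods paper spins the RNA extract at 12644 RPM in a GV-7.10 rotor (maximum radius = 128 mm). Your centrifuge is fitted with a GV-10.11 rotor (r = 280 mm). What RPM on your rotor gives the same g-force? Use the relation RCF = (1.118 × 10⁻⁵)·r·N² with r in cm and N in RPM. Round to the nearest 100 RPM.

8500 RPM

Original rotor: r = 128 mm = 12.8 cm
RCF_original = 1.118 × 10⁻⁵ × 12.8 × (12644)² = 1.118 × 10⁻⁵ × 12.8 × 159,870,736 ≈ 22,878.1 × g
Your rotor: r = 280 mm = 28.0 cm
22,878.1 = 1.118 × 10⁻⁵ × 28 × N²
N² = 22,878.1 / (31.304 × 10⁻⁵) = 73,083,631
N ≈ √73,083,631 ≈ 8,548.9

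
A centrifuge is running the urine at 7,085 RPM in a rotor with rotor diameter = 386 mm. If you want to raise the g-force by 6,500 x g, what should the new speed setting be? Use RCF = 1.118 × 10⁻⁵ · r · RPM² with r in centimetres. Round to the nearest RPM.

r = 386 mm / 2 = 193 mm = 19.3 cm
Current RCF = 1.118 × 10⁻⁵ × 19.3 × (7085)² = 1.118 × 10⁻⁵ × 19.3 × 50,197,225 ≈ 10,831.3 × g
Target RCF = 10,831.3 + 6,500 = 17,331.3 × g
N² = 17,331.3 / (21.5774 × 10⁻⁵) = 80,321,540
N ≈ √80,321,540 ≈ 8,962.2

8962 RPM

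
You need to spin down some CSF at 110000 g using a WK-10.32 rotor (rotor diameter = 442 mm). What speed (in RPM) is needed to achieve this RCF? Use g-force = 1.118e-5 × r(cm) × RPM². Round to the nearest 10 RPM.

≈ 21100 RPM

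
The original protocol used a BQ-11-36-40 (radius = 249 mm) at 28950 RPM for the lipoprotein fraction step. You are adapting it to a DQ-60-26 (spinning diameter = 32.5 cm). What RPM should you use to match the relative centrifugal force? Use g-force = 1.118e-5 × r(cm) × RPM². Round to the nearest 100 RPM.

≈ 35800 RPM

Original rotor: r = 249 mm = 24.9 cm
RCF = 1.118 × 10⁻⁵ × r × N²
RCF_original = 1.118 × 10⁻⁵ × 24.9 × (28950)² = 1.118 × 10⁻⁵ × 24.9 × 838,102,500 ≈ 233,312.7 × g
Your rotor: r = 32.5 / 2 = 16.25 cm
233,312.7 = 1.118 × 10⁻⁵ × 16.25 × N²
N² = 233,312.7 / (18.1675 × 10⁻⁵) = 1,284,231,182
N ≈ √1,284,231,182 ≈ 35,836.2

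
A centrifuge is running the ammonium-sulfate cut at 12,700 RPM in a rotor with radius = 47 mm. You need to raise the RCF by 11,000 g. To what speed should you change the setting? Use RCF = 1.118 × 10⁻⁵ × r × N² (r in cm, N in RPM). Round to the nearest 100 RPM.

r = 47 mm = 4.7 cm
Current RCF = 1.118 × 10⁻⁵ × 4.7 × (12700)² = 1.118 × 10⁻⁵ × 4.7 × 161,290,000 ≈ 8,475.1 × g
Target RCF = 8,475.1 + 11,000 = 19,475.1 × g
N² = 19,475.1 / (5.2546 × 10⁻⁵) = 370,629,544
N ≈ √370,629,544 ≈ 19,251.7

N₂ ≈ 19300 RPM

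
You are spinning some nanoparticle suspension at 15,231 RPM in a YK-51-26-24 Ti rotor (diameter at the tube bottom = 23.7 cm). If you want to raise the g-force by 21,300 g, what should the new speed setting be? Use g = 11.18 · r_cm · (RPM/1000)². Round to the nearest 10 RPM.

N₂ ≈ 19820 RPM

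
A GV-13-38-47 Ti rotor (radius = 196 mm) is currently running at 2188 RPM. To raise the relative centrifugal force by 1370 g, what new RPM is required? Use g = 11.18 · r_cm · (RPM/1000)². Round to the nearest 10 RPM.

r = 196 mm = 19.6 cm
Current RCF = 11.18 × 19.6 × (2.188)² = 11.18 × 19.6 × 4.787344 ≈ 1,049 × g
Target RCF = 1,049 + 1,370 = 2,419 × g
(N/1000)² = 2,419 / 219.128 = 11.03921
N = 1000 × √11.03921 ≈ 3,322.5

N₂ ≈ 3320 RPM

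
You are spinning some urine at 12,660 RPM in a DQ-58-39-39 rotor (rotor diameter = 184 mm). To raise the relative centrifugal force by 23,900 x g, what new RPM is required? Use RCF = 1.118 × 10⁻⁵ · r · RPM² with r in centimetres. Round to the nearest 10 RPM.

≈ 19820 RPM

r = 184 mm / 2 = 92 mm = 9.2 cm
Current RCF = 1.118 × 10⁻⁵ × 9.2 × (12660)² = 1.118 × 10⁻⁵ × 9.2 × 160,275,600 ≈ 16,485.3 × g
Target RCF = 16,485.3 + 23,900 = 40,385.3 × g
N² = 40,385.3 / (10.2856 × 10⁻⁵) = 392,639,224
N ≈ √392,639,224 ≈ 19,815.1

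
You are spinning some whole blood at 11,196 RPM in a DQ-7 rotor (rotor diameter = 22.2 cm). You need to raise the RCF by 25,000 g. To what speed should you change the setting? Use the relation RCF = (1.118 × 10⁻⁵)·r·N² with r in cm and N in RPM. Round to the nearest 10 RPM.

r = 22.2 / 2 = 11.1 cm
Current RCF = 1.118 × 10⁻⁵ × 11.1 × (11196)² = 1.118 × 10⁻⁵ × 11.1 × 125,350,416 ≈ 15,555.7 × g
Target RCF = 15,555.7 + 25,000 = 40,555.7 × g
N² = 40,555.7 / (12.4098 × 10⁻⁵) = 326,803,816
N ≈ √326,803,816 ≈ 18,077.7

N₂ ≈ 18080 RPM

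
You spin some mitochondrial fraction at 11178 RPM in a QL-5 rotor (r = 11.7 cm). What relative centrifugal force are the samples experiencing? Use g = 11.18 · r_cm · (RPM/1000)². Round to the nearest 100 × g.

RCF = 11.18 × r × (N/1000)²
RCF = 11.18 × 11.7 × (11.178)² = 11.18 × 11.7 × 124.947684 ≈ 16,343.9 × g

RCF ≈ 16300 ×g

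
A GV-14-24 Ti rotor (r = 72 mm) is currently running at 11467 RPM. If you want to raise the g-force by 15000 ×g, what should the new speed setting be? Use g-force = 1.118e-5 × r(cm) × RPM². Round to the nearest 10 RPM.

r = 72 mm = 7.2 cm
Current RCF = 1.118 × 10⁻⁵ × 7.2 × (11467)² = 1.118 × 10⁻⁵ × 7.2 × 131,492,089 ≈ 10,584.6 × g
Target RCF = 10,584.6 + 15,000 = 25,584.6 × g
N² = 25,584.6 / (8.0496 × 10⁻⁵) = 317,836,911
N ≈ √317,836,911 ≈ 17,828.0

17830 RPM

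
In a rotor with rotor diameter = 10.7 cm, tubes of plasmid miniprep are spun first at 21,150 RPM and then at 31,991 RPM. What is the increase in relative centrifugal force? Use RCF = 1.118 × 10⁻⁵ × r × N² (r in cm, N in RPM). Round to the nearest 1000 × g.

≈ 34000 x g

r = 10.7 / 2 = 5.35 cm
RCF₁ = 1.118 × 10⁻⁵ × 5.35 × (21150)² = 1.118 × 10⁻⁵ × 5.35 × 447,322,500 ≈ 26,755.7 × g
RCF₂ = 1.118 × 10⁻⁵ × 5.35 × (31991)² = 1.118 × 10⁻⁵ × 5.35 × 1,023,424,081 ≈ 61,214.1 × g
Increase = 61,214.1 − 26,755.7 = 34,458.4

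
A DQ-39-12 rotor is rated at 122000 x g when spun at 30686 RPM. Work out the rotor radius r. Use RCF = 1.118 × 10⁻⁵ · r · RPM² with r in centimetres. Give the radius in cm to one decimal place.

RCF = 1.118 × 10⁻⁵ × r × N²
122000 = 1.118 × 10⁻⁵ × r × (30686)²
r = 122000 / (1.118 × 10⁻⁵ × 941,630,596) = 122000 / 10527.43 ≈ 11.589 cm

≈ 11.6 cm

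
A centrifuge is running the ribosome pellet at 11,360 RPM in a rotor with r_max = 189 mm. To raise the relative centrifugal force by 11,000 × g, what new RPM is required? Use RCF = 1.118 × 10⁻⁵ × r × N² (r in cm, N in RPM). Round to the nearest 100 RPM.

r = 189 mm = 18.9 cm
Current RCF = 1.118 × 10⁻⁵ × 18.9 × (11360)² = 1.118 × 10⁻⁵ × 18.9 × 129,049,600 ≈ 27,268.4 × g
Target RCF = 27,268.4 + 11,000 = 38,268.4 × g
N² = 38,268.4 / (21.1302 × 10⁻⁵) = 181,107,609
N ≈ √181,107,609 ≈ 13,457.6

13500 RPM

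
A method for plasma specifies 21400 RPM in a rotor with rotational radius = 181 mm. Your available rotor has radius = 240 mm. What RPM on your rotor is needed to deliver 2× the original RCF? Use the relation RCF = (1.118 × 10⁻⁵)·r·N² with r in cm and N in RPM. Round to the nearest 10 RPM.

≈ 26280 RPM

Original rotor: r = 181 mm = 18.1 cm
RCF = 1.118 × 10⁻⁵ × r × N²
RCF_original = 1.118 × 10⁻⁵ × 18.1 × (21400)² = 1.118 × 10⁻⁵ × 18.1 × 457,960,000 ≈ 92,671.9 × g
Target RCF = 2 × 92,671.9 ≈ 185,343.8 × g
Your rotor: r = 240 mm = 24.0 cm
185,343.8 = 1.118 × 10⁻⁵ × 24 × N²
N² = 185,343.8 / (26.832 × 10⁻⁵) = 690,756,559
N ≈ √690,756,559 ≈ 26,282.2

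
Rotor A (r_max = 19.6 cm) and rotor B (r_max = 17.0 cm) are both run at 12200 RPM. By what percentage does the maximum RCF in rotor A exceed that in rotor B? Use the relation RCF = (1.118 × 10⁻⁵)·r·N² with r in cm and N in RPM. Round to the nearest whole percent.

15%

At equal RPM, RCF scales linearly with r: ratio = 19.6 / 17.0 = 1.1529.
So rotor A delivers 15.3% more g-force.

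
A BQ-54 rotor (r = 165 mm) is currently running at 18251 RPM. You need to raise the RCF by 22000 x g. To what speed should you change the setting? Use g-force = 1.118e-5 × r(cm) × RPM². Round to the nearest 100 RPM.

r = 165 mm = 16.5 cm
Current RCF = 1.118 × 10⁻⁵ × 16.5 × (18251)² = 1.118 × 10⁻⁵ × 16.5 × 333,099,001 ≈ 61,446.8 × g
Target RCF = 61,446.8 + 22,000 = 83,446.8 × g
N² = 83,446.8 / (18.447 × 10⁻⁵) = 452,359,733
N ≈ √452,359,733 ≈ 21,268.8

21300 RPM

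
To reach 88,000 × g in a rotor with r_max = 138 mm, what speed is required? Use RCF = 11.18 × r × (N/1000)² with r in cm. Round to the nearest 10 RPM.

r = 138 mm = 13.8 cm
88,000 = 11.18 × 13.8 × (N/1000)²
(N/1000)² = 88,000 / 154.284 = 570.3767
N = 1000 × √570.3767 ≈ 23,882.6

23880 RPM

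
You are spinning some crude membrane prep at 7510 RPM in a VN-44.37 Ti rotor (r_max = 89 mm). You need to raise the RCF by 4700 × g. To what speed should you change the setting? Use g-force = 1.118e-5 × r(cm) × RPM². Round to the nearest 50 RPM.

N₂ ≈ 10200 RPM

r = 89 mm = 8.9 cm
Current RCF = 1.118 × 10⁻⁵ × 8.9 × (7510)² = 1.118 × 10⁻⁵ × 8.9 × 56,400,100 ≈ 5,611.9 × g
Target RCF = 5,611.9 + 4,700 = 10,311.9 × g
N² = 10,311.9 / (9.9502 × 10⁻⁵) = 103,635,103
N ≈ √103,635,103 ≈ 10,180.1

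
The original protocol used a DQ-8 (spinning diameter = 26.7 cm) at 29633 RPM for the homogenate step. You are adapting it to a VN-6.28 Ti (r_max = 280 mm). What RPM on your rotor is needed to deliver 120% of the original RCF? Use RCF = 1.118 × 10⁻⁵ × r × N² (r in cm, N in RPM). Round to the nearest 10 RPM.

Original rotor: r = 26.7 / 2 = 13.35 cm
RCF = 1.118 × 10⁻⁵ × r × N²
RCF_original = 1.118 × 10⁻⁵ × 13.35 × (29633)² = 1.118 × 10⁻⁵ × 13.35 × 878,114,689 ≈ 131,061.3 × g
Target RCF = 1.2 × 131,061.3 ≈ 157,273.6 × g
Your rotor: r = 280 mm = 28.0 cm
157,273.6 = 1.118 × 10⁻⁵ × 28 × N²
N² = 157,273.6 / (31.304 × 10⁻⁵) = 502,407,360
N ≈ √502,407,360 ≈ 22,414.4

≈ 22410 RPM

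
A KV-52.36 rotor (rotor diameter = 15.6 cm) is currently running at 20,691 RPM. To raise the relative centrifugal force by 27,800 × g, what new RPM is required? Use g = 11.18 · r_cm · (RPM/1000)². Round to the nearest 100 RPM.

r = 15.6 / 2 = 7.8 cm
Current RCF = 11.18 × 7.8 × (20.691)² = 11.18 × 7.8 × 428.117481 ≈ 37,333.6 × g
Target RCF = 37,333.6 + 27,800 = 65,133.6 × g
(N/1000)² = 65,133.6 / 87.204 = 746.9107
N = 1000 × √746.9107 ≈ 27,329.7

N₂ ≈ 27300 RPM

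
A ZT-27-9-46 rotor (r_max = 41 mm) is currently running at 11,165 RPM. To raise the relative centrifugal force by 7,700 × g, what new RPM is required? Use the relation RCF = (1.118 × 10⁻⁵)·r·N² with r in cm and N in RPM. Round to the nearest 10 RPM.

≈ 17110 RPM

r = 41 mm = 4.1 cm
Current RCF = 1.118 × 10⁻⁵ × 4.1 × (11165)² = 1.118 × 10⁻⁵ × 4.1 × 124,657,225 ≈ 5,714 × g
Target RCF = 5,714 + 7,700 = 13,414 × g
N² = 13,414 / (4.5838 × 10⁻⁵) = 292,639,295
N ≈ √292,639,295 ≈ 17,106.7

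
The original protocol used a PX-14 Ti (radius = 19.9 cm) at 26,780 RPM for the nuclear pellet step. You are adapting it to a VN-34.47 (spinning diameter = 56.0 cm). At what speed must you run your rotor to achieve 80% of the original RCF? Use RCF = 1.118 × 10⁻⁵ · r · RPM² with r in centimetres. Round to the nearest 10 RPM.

20190 RPM

RCF_original = 1.118 × 10⁻⁵ × 19.9 × (26780)² = 1.118 × 10⁻⁵ × 19.9 × 717,168,400 ≈ 159,557.1 × g
Target RCF = 0.8 × 159,557.1 ≈ 127,645.7 × g
Your rotor: r = 56.0 / 2 = 28 cm
127,645.7 = 1.118 × 10⁻⁵ × 28 × N²
N² = 127,645.7 / (31.304 × 10⁻⁵) = 407,761,628
N ≈ √407,761,628 ≈ 20,193.1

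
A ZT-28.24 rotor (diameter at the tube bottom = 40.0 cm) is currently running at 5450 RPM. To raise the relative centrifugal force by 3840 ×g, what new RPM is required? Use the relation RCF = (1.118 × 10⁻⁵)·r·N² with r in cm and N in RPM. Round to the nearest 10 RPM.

≈ 6850 RPM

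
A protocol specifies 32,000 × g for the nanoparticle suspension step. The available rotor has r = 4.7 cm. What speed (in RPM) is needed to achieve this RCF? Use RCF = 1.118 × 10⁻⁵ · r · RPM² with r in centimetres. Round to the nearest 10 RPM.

24680 RPM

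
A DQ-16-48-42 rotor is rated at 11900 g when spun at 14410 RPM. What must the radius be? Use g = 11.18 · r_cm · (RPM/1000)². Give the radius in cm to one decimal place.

11900 = 11.18 × r × (14.41)²
r = 11900 / (11.18 × 207.6481) = 11900 / 2321.506 ≈ 5.126 cm

5.1 cm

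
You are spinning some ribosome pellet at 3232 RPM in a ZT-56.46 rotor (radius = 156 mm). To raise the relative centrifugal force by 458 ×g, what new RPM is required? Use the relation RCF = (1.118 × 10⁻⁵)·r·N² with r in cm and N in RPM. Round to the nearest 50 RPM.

3600 RPM

r = 156 mm = 15.6 cm
Current RCF = 1.118 × 10⁻⁵ × 15.6 × (3232)² = 1.118 × 10⁻⁵ × 15.6 × 10,445,824 ≈ 1,821.8 × g
Target RCF = 1,821.8 + 458 = 2,279.8 × g
N² = 2,279.8 / (17.4408 × 10⁻⁵) = 13,071,648
N ≈ √13,071,648 ≈ 3,615.5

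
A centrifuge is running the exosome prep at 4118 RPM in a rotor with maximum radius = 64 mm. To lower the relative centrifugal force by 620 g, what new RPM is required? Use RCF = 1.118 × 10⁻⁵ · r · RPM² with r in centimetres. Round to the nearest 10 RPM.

N₂ ≈ 2880 RPM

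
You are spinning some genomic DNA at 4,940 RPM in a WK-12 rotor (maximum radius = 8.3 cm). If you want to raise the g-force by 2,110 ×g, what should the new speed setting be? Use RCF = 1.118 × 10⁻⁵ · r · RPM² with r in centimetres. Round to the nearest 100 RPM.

Current RCF = 1.118 × 10⁻⁵ × 8.3 × (4940)² = 1.118 × 10⁻⁵ × 8.3 × 24,403,600 ≈ 2,264.5 × g
Target RCF = 2,264.5 + 2,110 = 4,374.5 × g
N² = 4,374.5 / (9.2794 × 10⁻⁵) = 47,142,057
N ≈ √47,142,057 ≈ 6,866.0

≈ 6900 RPM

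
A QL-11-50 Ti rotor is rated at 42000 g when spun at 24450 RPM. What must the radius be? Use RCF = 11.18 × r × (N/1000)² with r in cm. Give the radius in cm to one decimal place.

RCF = 11.18 × r × (N/1000)²
42000 = 11.18 × r × (24.45)²
r = 42000 / (11.18 × 597.8025) = 42000 / 6683.432 ≈ 6.284 cm

6.3 cm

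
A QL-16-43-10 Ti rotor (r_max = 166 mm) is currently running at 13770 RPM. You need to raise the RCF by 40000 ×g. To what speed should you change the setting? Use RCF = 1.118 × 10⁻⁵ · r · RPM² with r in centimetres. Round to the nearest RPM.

r = 166 mm = 16.6 cm
Current RCF = 1.118 × 10⁻⁵ × 16.6 × (13770)² = 1.118 × 10⁻⁵ × 16.6 × 189,612,900 ≈ 35,189.9 × g
Target RCF = 35,189.9 + 40,000 = 75,189.9 × g
N² = 75,189.9 / (18.5588 × 10⁻⁵) = 405,144,190
N ≈ √405,144,190 ≈ 20,128.2

≈ 20128 RPM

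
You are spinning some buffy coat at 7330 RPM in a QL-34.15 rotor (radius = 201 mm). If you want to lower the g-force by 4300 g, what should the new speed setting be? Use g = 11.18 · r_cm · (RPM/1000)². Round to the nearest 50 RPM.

N₂ ≈ 5900 RPM

r = 201 mm = 20.1 cm
Current RCF = 11.18 × 20.1 × (7.33)² = 11.18 × 20.1 × 53.7289 ≈ 12,073.9 × g
Target RCF = 12,073.9 − 4,300 = 7,773.9 × g
(N/1000)² = 7,773.9 / 224.718 = 34.59402
N = 1000 × √34.59402 ≈ 5,881.7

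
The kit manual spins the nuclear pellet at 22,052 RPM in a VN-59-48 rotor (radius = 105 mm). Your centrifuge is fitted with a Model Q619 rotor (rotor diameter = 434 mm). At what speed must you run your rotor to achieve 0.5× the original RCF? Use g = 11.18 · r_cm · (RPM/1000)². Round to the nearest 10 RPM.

Original rotor: r = 105 mm = 10.5 cm
RCF = 11.18 × r × (N/1000)²
RCF_original = 11.18 × 10.5 × (22.052)² = 11.18 × 10.5 × 486.290704 ≈ 57,085.7 × g
Target RCF = 0.5 × 57,085.7 ≈ 28,542.8 × g
Your rotor: r = 434 mm / 2 = 217 mm = 21.7 cm
28,542.8 = 11.18 × 21.7 × (N/1000)²
(N/1000)² = 28,542.8 / 242.606 = 117.6508
N = 1000 × √117.6508 ≈ 10,846.7

≈ 10850 RPM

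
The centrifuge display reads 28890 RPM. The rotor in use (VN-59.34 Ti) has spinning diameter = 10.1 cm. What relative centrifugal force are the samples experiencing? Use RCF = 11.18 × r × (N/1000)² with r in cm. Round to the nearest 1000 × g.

RCF ≈ 47000 ×g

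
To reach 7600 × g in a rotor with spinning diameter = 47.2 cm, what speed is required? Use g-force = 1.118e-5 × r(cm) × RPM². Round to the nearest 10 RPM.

r = 47.2 / 2 = 23.6 cm
RCF = 1.118 × 10⁻⁵ × r × N²
7,600 = 1.118 × 10⁻⁵ × 23.6 × N²
N² = 7,600 / (26.3848 × 10⁻⁵) = 28,804,463
N ≈ √28,804,463 ≈ 5,367.0

N ≈ 5370 RPM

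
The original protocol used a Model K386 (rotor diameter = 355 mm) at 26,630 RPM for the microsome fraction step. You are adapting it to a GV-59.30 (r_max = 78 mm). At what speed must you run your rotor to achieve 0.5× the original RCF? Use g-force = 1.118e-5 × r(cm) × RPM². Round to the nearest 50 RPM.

Original rotor: r = 355 mm / 2 = 177.5 mm = 17.75 cm
RCF_original = 1.118 × 10⁻⁵ × 17.75 × (26630)² = 1.118 × 10⁻⁵ × 17.75 × 709,156,900 ≈ 140,728.6 × g
Target RCF = 0.5 × 140,728.6 ≈ 70,364.3 × g
Your rotor: r = 78 mm = 7.8 cm
70,364.3 = 1.118 × 10⁻⁵ × 7.8 × N²
N² = 70,364.3 / (8.7204 × 10⁻⁵) = 806,893,032
N ≈ √806,893,032 ≈ 28,405.9

≈ 28400 RPM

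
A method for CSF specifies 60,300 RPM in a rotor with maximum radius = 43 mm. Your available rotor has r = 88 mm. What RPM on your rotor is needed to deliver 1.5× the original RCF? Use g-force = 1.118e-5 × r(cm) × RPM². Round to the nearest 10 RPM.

51620 RPM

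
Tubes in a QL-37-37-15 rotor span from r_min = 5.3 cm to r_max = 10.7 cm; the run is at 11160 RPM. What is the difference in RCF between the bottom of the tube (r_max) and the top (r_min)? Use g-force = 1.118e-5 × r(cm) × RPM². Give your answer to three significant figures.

ΔRCF ≈ 7520 ×g

ΔRCF = 1.118 × 10⁻⁵ × (r_max − r_min) × N² = 1.118 × 10⁻⁵ × 5.4 × 124,545,600 ≈ 7,519.1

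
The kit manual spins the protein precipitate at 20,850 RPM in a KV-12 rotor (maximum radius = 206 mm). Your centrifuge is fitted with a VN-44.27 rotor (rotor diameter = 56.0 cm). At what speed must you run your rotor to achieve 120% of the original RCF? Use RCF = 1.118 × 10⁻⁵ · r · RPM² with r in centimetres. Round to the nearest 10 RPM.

19590 RPM

Original rotor: r = 206 mm = 20.6 cm
RCF_original = 1.118 × 10⁻⁵ × 20.6 × (20850)² = 1.118 × 10⁻⁵ × 20.6 × 434,722,500 ≈ 100,120.1 × g
Target RCF = 1.2 × 100,120.1 ≈ 120,144.1 × g
Your rotor: r = 56.0 / 2 = 28 cm
120,144.1 = 1.118 × 10⁻⁵ × 28 × N²
N² = 120,144.1 / (31.304 × 10⁻⁵) = 383,797,917
N ≈ √383,797,917 ≈ 19,590.8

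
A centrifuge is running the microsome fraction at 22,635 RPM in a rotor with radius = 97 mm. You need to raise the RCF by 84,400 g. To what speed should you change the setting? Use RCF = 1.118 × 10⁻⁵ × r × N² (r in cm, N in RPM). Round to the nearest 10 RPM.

≈ 35930 RPM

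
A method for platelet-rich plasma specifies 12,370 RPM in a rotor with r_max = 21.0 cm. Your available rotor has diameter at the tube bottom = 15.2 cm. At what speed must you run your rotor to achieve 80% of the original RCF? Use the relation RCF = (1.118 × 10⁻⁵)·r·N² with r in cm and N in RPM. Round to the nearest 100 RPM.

≈ 18400 RPM

RCF = 1.118 × 10⁻⁵ × r × N²
RCF_original = 1.118 × 10⁻⁵ × 21 × (12370)² = 1.118 × 10⁻⁵ × 21 × 153,016,900 ≈ 35,925.3 × g
Target RCF = 0.8 × 35,925.3 ≈ 28,740.2 × g
Your rotor: r = 15.2 / 2 = 7.6 cm
28,740.2 = 1.118 × 10⁻⁵ × 7.6 × N²
N² = 28,740.2 / (8.4968 × 10⁻⁵) = 338,247,340
N ≈ √338,247,340 ≈ 18,391.5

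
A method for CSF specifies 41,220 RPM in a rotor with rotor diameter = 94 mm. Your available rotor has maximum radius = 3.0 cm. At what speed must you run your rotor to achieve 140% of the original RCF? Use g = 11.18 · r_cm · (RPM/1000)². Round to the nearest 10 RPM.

Original rotor: r = 94 mm / 2 = 47 mm = 4.7 cm
RCF_original = 11.18 × 4.7 × (41.22)² = 11.18 × 4.7 × 1,699.0884 ≈ 89,280.3 × g
Target RCF = 1.4 × 89,280.3 ≈ 124,992.4 × g
124,992.4 = 11.18 × 3 × (N/1000)²
(N/1000)² = 124,992.4 / 33.54 = 3726.667
N = 1000 × √3726.667 ≈ 61,046.4

≈ 61050 RPM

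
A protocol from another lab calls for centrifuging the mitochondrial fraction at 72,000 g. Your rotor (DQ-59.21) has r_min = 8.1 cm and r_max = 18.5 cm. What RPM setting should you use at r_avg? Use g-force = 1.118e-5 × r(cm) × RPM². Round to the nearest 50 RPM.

22000 RPM

r_avg = (8.1 + 18.5) / 2 = 13.3 cm
RCF = 1.118 × 10⁻⁵ × r × N²
72,000 = 1.118 × 10⁻⁵ × 13.3 × N²
N² = 72,000 / (14.8694 × 10⁻⁵) = 484,215,906
N ≈ √484,215,906 ≈ 22,004.9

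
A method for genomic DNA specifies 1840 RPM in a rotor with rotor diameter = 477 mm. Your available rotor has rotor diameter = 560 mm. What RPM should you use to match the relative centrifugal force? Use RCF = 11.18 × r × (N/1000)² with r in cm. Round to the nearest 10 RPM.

1700 RPM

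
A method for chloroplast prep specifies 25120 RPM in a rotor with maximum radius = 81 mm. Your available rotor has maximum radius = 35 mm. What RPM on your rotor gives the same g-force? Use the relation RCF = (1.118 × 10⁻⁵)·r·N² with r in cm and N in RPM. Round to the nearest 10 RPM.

Original rotor: r = 81 mm = 8.1 cm
RCF = 1.118 × 10⁻⁵ × r × N²
RCF_original = 1.118 × 10⁻⁵ × 8.1 × (25120)² = 1.118 × 10⁻⁵ × 8.1 × 631,014,400 ≈ 57,143.4 × g
Your rotor: r = 35 mm = 3.5 cm
57,143.4 = 1.118 × 10⁻⁵ × 3.5 × N²
N² = 57,143.4 / (3.913 × 10⁻⁵) = 1,460,347,559
N ≈ √1,460,347,559 ≈ 38,214.5

38210 RPM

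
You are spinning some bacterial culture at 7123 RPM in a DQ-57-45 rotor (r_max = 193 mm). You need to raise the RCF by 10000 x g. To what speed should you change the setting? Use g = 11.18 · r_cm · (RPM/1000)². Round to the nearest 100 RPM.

N₂ ≈ 9900 RPM

r = 193 mm = 19.3 cm
Current RCF = 11.18 × 19.3 × (7.123)² = 11.18 × 19.3 × 50.737129 ≈ 10,947.8 × g
Target RCF = 10,947.8 + 10,000 = 20,947.8 × g
(N/1000)² = 20,947.8 / 215.774 = 97.08213
N = 1000 × √97.08213 ≈ 9,853.0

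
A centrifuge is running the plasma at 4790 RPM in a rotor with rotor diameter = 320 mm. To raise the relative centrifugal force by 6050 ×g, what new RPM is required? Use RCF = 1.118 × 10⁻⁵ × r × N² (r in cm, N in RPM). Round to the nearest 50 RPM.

7550 RPM

r = 320 mm / 2 = 160 mm = 16 cm
Current RCF = 1.118 × 10⁻⁵ × 16 × (4790)² = 1.118 × 10⁻⁵ × 16 × 22,944,100 ≈ 4,104.2 × g
Target RCF = 4,104.2 + 6,050 = 10,154.2 × g
N² = 10,154.2 / (17.888 × 10⁻⁵) = 56,765,429
N ≈ √56,765,429 ≈ 7,534.3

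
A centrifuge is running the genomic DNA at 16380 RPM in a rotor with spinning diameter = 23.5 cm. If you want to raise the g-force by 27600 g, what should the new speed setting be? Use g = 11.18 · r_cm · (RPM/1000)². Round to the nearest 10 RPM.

r = 23.5 / 2 = 11.75 cm
Current RCF = 11.18 × 11.75 × (16.38)² = 11.18 × 11.75 × 268.3044 ≈ 35,245.8 × g
Target RCF = 35,245.8 + 27,600 = 62,845.8 × g
(N/1000)² = 62,845.8 / 131.365 = 478.406
N = 1000 × √478.406 ≈ 21,872.5

21870 RPM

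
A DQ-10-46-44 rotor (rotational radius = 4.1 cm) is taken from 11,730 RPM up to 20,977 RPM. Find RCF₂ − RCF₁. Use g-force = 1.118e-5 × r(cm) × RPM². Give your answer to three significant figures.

RCF₁ = 1.118 × 10⁻⁵ × 4.1 × (11730)² = 1.118 × 10⁻⁵ × 4.1 × 137,592,900 ≈ 6,307 × g
RCF₂ = 1.118 × 10⁻⁵ × 4.1 × (20977)² = 1.118 × 10⁻⁵ × 4.1 × 440,034,529 ≈ 20,170.3 × g
Increase = 20,170.3 − 6,307 = 13,863.3

≈ 13900 g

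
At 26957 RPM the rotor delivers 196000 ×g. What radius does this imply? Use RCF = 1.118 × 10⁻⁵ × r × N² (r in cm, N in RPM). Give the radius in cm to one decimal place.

r ≈ 24.1 cm

196000 = 1.118 × 10⁻⁵ × r × (26957)²
r = 196000 / (1.118 × 10⁻⁵ × 726,679,849) = 196000 / 8124.281 ≈ 24.125 cm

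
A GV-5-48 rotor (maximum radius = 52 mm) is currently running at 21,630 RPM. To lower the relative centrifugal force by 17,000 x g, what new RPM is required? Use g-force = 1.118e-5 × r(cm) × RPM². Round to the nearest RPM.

≈ 13245 RPM

r = 52 mm = 5.2 cm
Current RCF = 1.118 × 10⁻⁵ × 5.2 × (21630)² = 1.118 × 10⁻⁵ × 5.2 × 467,856,900 ≈ 27,199.3 × g
Target RCF = 27,199.3 − 17,000 = 10,199.3 × g
N² = 10,199.3 / (5.8136 × 10⁻⁵) = 175,438,627
N ≈ √175,438,627 ≈ 13,245.3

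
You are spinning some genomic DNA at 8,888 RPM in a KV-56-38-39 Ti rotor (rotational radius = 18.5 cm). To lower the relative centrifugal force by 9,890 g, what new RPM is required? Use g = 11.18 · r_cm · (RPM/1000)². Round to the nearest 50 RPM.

5600 RPM

Current RCF = 11.18 × 18.5 × (8.888)² = 11.18 × 18.5 × 78.996544 ≈ 16,338.9 × g
Target RCF = 16,338.9 − 9,890 = 6,448.9 × g
(N/1000)² = 6,448.9 / 206.83 = 31.17971
N = 1000 × √31.17971 ≈ 5,583.9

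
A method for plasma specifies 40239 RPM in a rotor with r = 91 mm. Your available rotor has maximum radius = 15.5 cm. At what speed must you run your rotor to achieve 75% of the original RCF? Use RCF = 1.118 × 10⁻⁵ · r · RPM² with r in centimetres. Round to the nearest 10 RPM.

26700 RPM

Original rotor: r = 91 mm = 9.1 cm
RCF_original = 1.118 × 10⁻⁵ × 9.1 × (40239)² = 1.118 × 10⁻⁵ × 9.1 × 1,619,177,121 ≈ 164,731.8 × g
Target RCF = 0.75 × 164,731.8 ≈ 123,548.8 × g
123,548.8 = 1.118 × 10⁻⁵ × 15.5 × N²
N² = 123,548.8 / (17.329 × 10⁻⁵) = 712,959,778
N ≈ √712,959,778 ≈ 26,701.3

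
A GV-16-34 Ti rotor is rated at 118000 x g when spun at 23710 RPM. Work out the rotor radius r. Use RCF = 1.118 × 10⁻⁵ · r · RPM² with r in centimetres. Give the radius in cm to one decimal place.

r ≈ 18.8 cm

RCF = 1.118 × 10⁻⁵ × r × N²
118000 = 1.118 × 10⁻⁵ × r × (23710)²
r = 118000 / (1.118 × 10⁻⁵ × 562,164,100) = 118000 / 6284.995 ≈ 18.775 cm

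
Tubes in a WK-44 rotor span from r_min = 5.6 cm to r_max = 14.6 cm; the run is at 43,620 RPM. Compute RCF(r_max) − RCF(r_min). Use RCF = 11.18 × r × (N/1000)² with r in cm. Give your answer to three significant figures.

ΔRCF = 11.18 × (r_max − r_min) × (N/1000)² = 11.18 × 9.0 × 1,902.7044 ≈ 191,450.1

ΔRCF ≈ 191000 g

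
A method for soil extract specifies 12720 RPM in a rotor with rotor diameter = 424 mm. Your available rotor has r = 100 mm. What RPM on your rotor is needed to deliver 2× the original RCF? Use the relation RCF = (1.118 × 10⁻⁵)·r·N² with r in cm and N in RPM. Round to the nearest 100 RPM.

26200 RPM

Original rotor: r = 424 mm / 2 = 212 mm = 21.2 cm
RCF = 1.118 × 10⁻⁵ × r × N²
RCF_original = 1.118 × 10⁻⁵ × 21.2 × (12720)² = 1.118 × 10⁻⁵ × 21.2 × 161,798,400 ≈ 38,348.8 × g
Target RCF = 2 × 38,348.8 ≈ 76,697.6 × g
Your rotor: r = 100 mm = 10.0 cm
76,697.6 = 1.118 × 10⁻⁵ × 10 × N²
N² = 76,697.6 / (11.18 × 10⁻⁵) = 686,025,045
N ≈ √686,025,045 ≈ 26,192.1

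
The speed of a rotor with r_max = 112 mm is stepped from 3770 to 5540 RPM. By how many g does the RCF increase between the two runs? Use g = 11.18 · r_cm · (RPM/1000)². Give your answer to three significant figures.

r = 112 mm = 11.2 cm
RCF₁ = 11.18 × 11.2 × (3.77)² = 11.18 × 11.2 × 14.2129 ≈ 1,779.7 × g
RCF₂ = 11.18 × 11.2 × (5.54)² = 11.18 × 11.2 × 30.6916 ≈ 3,843.1 × g
Increase = 3,843.1 − 1,779.7 = 2,063.4

≈ 2060 g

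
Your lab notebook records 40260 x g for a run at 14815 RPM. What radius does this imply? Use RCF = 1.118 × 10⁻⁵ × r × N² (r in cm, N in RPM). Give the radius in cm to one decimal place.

40260 = 1.118 × 10⁻⁵ × r × (14815)²
r = 40260 / (1.118 × 10⁻⁵ × 219,484,225) = 40260 / 2453.834 ≈ 16.407 cm

16.4 cm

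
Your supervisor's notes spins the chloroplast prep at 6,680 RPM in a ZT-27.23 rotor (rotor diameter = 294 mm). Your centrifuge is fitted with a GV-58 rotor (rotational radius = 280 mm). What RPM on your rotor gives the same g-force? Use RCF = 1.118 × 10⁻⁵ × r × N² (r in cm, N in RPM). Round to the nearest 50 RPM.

≈ 4850 RPM

Original rotor: r = 294 mm / 2 = 147 mm = 14.7 cm
RCF = 1.118 × 10⁻⁵ × r × N²
RCF_original = 1.118 × 10⁻⁵ × 14.7 × (6680)² = 1.118 × 10⁻⁵ × 14.7 × 44,622,400 ≈ 7,333.5 × g
Your rotor: r = 280 mm = 28.0 cm
7,333.5 = 1.118 × 10⁻⁵ × 28 × N²
N² = 7,333.5 / (31.304 × 10⁻⁵) = 23,426,719
N ≈ √23,426,719 ≈ 4,840.1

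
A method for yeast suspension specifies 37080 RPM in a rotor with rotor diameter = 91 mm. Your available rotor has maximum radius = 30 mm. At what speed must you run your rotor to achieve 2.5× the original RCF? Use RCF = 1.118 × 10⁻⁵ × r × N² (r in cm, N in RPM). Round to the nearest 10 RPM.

Original rotor: r = 91 mm / 2 = 45.5 mm = 4.55 cm
RCF_original = 1.118 × 10⁻⁵ × 4.55 × (37080)² = 1.118 × 10⁻⁵ × 4.55 × 1,374,926,400 ≈ 69,941.1 × g
Target RCF = 2.5 × 69,941.1 ≈ 174,852.8 × g
Your rotor: r = 30 mm = 3.0 cm
174,852.8 = 1.118 × 10⁻⁵ × 3 × N²
N² = 174,852.8 / (3.354 × 10⁻⁵) = 5,213,261,777
N ≈ √5,213,261,777 ≈ 72,202.9

72200 RPM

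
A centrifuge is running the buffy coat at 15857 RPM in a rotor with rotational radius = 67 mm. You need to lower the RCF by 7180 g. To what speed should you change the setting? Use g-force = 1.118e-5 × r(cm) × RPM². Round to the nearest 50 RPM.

r = 67 mm = 6.7 cm
Current RCF = 1.118 × 10⁻⁵ × 6.7 × (15857)² = 1.118 × 10⁻⁵ × 6.7 × 251,444,449 ≈ 18,834.7 × g
Target RCF = 18,834.7 − 7,180 = 11,654.7 × g
N² = 11,654.7 / (7.4906 × 10⁻⁵) = 155,591,007
N ≈ √155,591,007 ≈ 12,473.6

12450 RPM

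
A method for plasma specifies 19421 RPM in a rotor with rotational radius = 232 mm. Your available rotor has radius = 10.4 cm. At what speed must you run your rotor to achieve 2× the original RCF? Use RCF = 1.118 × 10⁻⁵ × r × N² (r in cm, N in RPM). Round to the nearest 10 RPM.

Original rotor: r = 232 mm = 23.2 cm
RCF_original = 1.118 × 10⁻⁵ × 23.2 × (19421)² = 1.118 × 10⁻⁵ × 23.2 × 377,175,241 ≈ 97,830.2 × g
Target RCF = 2 × 97,830.2 ≈ 195,660.4 × g
195,660.4 = 1.118 × 10⁻⁵ × 10.4 × N²
N² = 195,660.4 / (11.6272 × 10⁻⁵) = 1,682,781,753
N ≈ √1,682,781,753 ≈ 41,021.7

≈ 41020 RPM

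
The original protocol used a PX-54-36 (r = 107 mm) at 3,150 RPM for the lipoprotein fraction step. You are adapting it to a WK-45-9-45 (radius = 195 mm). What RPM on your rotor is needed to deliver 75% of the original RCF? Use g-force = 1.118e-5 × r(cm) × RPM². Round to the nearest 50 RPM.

Original rotor: r = 107 mm = 10.7 cm
RCF_original = 1.118 × 10⁻⁵ × 10.7 × (3150)² = 1.118 × 10⁻⁵ × 10.7 × 9,922,500 ≈ 1,187 × g
Target RCF = 0.75 × 1,187 ≈ 890.2 × g
Your rotor: r = 195 mm = 19.5 cm
890.2 = 1.118 × 10⁻⁵ × 19.5 × N²
N² = 890.2 / (21.801 × 10⁻⁵) = 4,083,299
N ≈ √4,083,299 ≈ 2,020.7

2000 RPM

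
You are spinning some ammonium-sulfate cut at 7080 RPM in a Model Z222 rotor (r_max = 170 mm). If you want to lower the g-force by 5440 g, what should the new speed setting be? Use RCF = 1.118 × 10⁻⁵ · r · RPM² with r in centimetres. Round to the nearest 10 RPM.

4640 RPM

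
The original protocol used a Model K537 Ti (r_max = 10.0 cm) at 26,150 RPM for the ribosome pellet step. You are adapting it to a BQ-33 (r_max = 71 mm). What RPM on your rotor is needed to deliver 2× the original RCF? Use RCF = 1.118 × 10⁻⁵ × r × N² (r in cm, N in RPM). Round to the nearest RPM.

≈ 43889 RPM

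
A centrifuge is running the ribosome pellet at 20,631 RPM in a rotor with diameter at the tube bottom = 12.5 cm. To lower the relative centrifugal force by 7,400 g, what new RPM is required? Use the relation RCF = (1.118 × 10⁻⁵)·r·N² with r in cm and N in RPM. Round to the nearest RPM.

17881 RPM

r = 12.5 / 2 = 6.25 cm
Current RCF = 1.118 × 10⁻⁵ × 6.25 × (20631)² = 1.118 × 10⁻⁵ × 6.25 × 425,638,161 ≈ 29,741.5 × g
Target RCF = 29,741.5 − 7,400 = 22,341.5 × g
N² = 22,341.5 / (6.9875 × 10⁻⁵) = 319,735,242
N ≈ √319,735,242 ≈ 17,881.1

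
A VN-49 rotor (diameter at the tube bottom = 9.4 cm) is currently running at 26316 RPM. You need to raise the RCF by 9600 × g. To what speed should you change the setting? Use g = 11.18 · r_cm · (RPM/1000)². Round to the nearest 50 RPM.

r = 9.4 / 2 = 4.7 cm
Current RCF = 11.18 × 4.7 × (26.316)² = 11.18 × 4.7 × 692.531856 ≈ 36,389.8 × g
Target RCF = 36,389.8 + 9,600 = 45,989.8 × g
(N/1000)² = 45,989.8 / 52.546 = 875.2293
N = 1000 × √875.2293 ≈ 29,584.3

≈ 29600 RPM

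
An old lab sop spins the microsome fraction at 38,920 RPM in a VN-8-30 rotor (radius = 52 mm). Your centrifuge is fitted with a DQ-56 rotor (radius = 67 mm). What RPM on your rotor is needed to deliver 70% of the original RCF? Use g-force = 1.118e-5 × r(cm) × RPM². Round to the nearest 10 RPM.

≈ 28690 RPM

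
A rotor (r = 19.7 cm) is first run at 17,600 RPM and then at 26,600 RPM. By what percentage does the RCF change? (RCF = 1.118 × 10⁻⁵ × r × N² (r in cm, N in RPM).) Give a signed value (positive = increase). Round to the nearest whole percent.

+128%

RCF ∝ N², so the ratio is (26600/17600)² = (1.511364)² = 2.2842.
Change = 2.2842 − 1 = +1.2842 → +128.4%.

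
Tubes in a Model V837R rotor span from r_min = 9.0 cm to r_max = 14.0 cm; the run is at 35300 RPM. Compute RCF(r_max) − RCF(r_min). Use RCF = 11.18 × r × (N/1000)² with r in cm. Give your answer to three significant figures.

≈ 69700 g

RCF_max = 11.18 × 14 × (35.3)² = 11.18 × 14 × 1,246.09 ≈ 195,038 × g
RCF_min = 11.18 × 9 × (35.3)² = 11.18 × 9 × 1,246.09 ≈ 125,381.6 × g
ΔRCF = 195,038 − 125,381.6 = 69,656.4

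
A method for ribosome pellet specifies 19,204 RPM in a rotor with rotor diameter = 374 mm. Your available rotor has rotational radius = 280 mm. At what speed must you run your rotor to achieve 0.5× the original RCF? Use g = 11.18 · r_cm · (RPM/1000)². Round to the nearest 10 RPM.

Original rotor: r = 374 mm / 2 = 187 mm = 18.7 cm
RCF_original = 11.18 × 18.7 × (19.204)² = 11.18 × 18.7 × 368.793616 ≈ 77,102.2 × g
Target RCF = 0.5 × 77,102.2 ≈ 38,551.1 × g
Your rotor: r = 280 mm = 28.0 cm
38,551.1 = 11.18 × 28 × (N/1000)²
(N/1000)² = 38,551.1 / 313.04 = 123.1507
N = 1000 × √123.1507 ≈ 11,097.3

≈ 11100 RPM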